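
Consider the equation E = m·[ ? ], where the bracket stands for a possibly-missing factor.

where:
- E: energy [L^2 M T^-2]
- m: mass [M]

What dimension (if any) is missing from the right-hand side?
[L^2 T^-2] — velocity squared (e.g. v²)

E has dimensions [L^2 M T^-2]; m has dimensions [M].
The bracketed factor must supply [L^2 M T^-2] / [M] = [L^2 T^-2].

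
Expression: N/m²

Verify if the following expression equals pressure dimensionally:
Yes

The expression N/m² has dimensions [L^-1 M T^-2], which is exactly pressure [L^-1 M T^-2].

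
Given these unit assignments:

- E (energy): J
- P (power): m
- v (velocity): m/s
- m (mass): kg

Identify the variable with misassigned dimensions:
P

The variable P (power) should have units W, not m.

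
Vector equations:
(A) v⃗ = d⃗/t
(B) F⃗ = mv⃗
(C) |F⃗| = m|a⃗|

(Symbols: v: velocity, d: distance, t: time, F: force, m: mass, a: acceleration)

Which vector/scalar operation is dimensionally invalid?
(B) F⃗ = mv⃗

(A) v⃗ = d⃗/t: LHS [L T^-1], RHS [L T^-1] ✓ — displacement (vector) divided by time (scalar)
(B) F⃗ = mv⃗: LHS [L M T^-2], RHS [L M T^-1] ✗ — mass times velocity is momentum, not force; should be ma⃗
(C) |F⃗| = m|a⃗|: LHS [L M T^-2], RHS [L M T^-2] ✓ — magnitudes of vectors are scalars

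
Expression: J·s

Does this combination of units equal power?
No

The expression J·s has dimensions [L^2 M T^-1], but power has dimensions [L^2 M T^-3].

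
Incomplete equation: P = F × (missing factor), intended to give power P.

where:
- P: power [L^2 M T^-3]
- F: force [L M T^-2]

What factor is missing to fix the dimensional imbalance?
v (velocity), dimensions [L T^-1]

P has dimensions [L^2 M T^-3] and F has dimensions [L M T^-2].
The missing factor must have dimensions [L^2 M T^-3] / [L M T^-2] = [L T^-1], i.e. velocity (v).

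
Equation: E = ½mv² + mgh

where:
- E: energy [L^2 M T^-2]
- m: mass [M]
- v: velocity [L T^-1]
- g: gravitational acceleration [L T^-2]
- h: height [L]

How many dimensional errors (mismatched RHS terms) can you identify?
0

LHS E: [L^2 M T^-2]
- ½mv²: [L^2 M T^-2] ✓
- mgh: [L^2 M T^-2] ✓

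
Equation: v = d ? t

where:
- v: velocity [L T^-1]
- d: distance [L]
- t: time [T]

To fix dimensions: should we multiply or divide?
division (÷): v = d ÷ t

v [L T^-1]; d [L]; t [T].
d × t → [L T] ✗
d ÷ t → [L T^-1] ✓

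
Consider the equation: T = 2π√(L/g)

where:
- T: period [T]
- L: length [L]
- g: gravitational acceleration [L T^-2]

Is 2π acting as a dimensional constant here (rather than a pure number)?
No

T has dimensions [T] and √(L/g) already has dimensions [T], so the equation balances without 2π contributing any dimensions. 2π is a pure (dimensionless) number; changing or removing it would not affect dimensional consistency.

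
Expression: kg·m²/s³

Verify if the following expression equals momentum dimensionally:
No

The expression kg·m²/s³ has dimensions [L^2 M T^-3], but momentum has dimensions [L M T^-1].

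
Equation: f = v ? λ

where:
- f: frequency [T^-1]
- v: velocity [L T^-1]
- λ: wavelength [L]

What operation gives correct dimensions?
division (÷): f = v ÷ λ

f [T^-1]; v [L T^-1]; λ [L].
v × λ → [L^2 T^-1] ✗
v ÷ λ → [T^-1] ✓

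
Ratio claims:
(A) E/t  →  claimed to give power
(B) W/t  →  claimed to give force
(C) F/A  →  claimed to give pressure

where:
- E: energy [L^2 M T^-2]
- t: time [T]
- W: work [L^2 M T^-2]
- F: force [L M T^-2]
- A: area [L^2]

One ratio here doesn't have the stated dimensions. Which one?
(B) W/t does not give force

(A) E/t: [L^2 M T^-3] = power [L^2 M T^-3] ✓
(B) W/t: [L^2 M T^-3] ≠ force [L M T^-2] ✗
(C) F/A: [L^-1 M T^-2] = pressure [L^-1 M T^-2] ✓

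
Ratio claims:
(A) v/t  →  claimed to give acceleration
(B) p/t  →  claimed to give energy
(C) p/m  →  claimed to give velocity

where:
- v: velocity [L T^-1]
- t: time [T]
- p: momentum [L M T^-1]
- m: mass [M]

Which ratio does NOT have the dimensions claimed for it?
(B) p/t does not give energy

(A) v/t: [L T^-2] = acceleration [L T^-2] ✓
(B) p/t: [L M T^-2] ≠ energy [L^2 M T^-2] ✗
(C) p/m: [L T^-1] = velocity [L T^-1] ✓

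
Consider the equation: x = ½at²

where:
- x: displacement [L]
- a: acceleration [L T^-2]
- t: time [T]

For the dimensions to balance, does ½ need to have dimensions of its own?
No

x has dimensions [L] and at² already has dimensions [L], so the equation balances without ½ contributing any dimensions. ½ is a pure (dimensionless) number; changing or removing it would not affect dimensional consistency.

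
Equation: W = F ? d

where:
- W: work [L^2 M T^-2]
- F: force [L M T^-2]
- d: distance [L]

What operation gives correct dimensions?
multiplication (×): W = F × d

W [L^2 M T^-2]; F [L M T^-2]; d [L].
F × d → [L^2 M T^-2] ✓
F ÷ d → [M T^-2] ✗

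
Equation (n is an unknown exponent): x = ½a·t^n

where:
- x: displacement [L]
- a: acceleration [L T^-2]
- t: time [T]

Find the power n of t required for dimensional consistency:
n = 2

x has dimensions [L]; t has dimensions [T].
The rest of the RHS has dimensions [L T^-2], so t^n must supply [T^2].
With n = 2: ½a·t^2 has dimensions [L], matching the LHS ✓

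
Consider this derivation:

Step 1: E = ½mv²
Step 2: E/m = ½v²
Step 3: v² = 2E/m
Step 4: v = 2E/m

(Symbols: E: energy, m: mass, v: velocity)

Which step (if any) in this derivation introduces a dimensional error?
Step 4

Step 1: E = ½mv² → LHS [L^2 M T^-2], RHS [L^2 M T^-2] ✓
Step 2: E/m = ½v² → LHS [L^2 T^-2], RHS [L^2 T^-2] ✓
Step 3: v² = 2E/m → LHS [L^2 T^-2], RHS [L^2 T^-2] ✓
Step 4: v = 2E/m → LHS [L T^-1], RHS [L^2 T^-2] ✗

The first dimensional inconsistency appears in step 4: v = 2E/m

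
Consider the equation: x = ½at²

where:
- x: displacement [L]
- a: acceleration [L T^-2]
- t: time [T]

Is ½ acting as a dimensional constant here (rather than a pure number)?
No

x has dimensions [L] and at² already has dimensions [L], so the equation balances without ½ contributing any dimensions. ½ is a pure (dimensionless) number; changing or removing it would not affect dimensional consistency.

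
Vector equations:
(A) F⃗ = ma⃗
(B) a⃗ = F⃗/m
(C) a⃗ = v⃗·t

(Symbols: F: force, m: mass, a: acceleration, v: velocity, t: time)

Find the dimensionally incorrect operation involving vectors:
(C) a⃗ = v⃗·t

(A) F⃗ = ma⃗: LHS [L M T^-2], RHS [L M T^-2] ✓ — Force and acceleration are vectors, mass is a scalar
(B) a⃗ = F⃗/m: LHS [L T^-2], RHS [L T^-2] ✓ — force (vector) divided by mass (scalar)
(C) a⃗ = v⃗·t: LHS [L T^-2], RHS [L] ✗ — acceleration is velocity per time; should be v⃗/t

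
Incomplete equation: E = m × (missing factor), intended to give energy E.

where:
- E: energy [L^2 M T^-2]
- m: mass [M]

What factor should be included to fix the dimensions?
v² (velocity squared), dimensions [L^2 T^-2]

E has dimensions [L^2 M T^-2] and m has dimensions [M].
The missing factor must have dimensions [L^2 M T^-2] / [M] = [L^2 T^-2], i.e. velocity squared (v²).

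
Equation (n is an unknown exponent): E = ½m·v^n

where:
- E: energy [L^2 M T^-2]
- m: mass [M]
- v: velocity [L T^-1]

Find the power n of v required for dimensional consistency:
n = 2

E has dimensions [L^2 M T^-2]; v has dimensions [L T^-1].
The rest of the RHS has dimensions [M], so v^n must supply [L^2 T^-2].
With n = 2: ½m·v^2 has dimensions [L^2 M T^-2], matching the LHS ✓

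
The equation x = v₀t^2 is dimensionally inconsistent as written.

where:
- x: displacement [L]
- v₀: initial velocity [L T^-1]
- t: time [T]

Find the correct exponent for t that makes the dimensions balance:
The exponent of t should be 1: x = v₀t

The LHS x has dimensions [L]; t has dimensions [T].
As written, the RHS v₀t^2 (exponent 2 on t) has dimensions [L T], which does not match.
With exponent 1, the RHS v₀t has dimensions [L], matching the LHS.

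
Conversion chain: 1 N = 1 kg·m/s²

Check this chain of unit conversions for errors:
The chain is correct (no errors).

Correct: Newton is defined as kg·m/s²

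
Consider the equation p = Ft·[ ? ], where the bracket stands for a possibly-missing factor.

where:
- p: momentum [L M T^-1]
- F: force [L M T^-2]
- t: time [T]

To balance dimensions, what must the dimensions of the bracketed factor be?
Nothing is missing — the bracketed factor must be dimensionless.

p has dimensions [L M T^-1] and Ft already has dimensions [L M T^-1], so p = Ft is dimensionally complete.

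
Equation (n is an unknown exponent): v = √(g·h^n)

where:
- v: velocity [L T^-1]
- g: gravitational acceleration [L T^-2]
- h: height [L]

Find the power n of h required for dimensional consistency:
n = 1

v has dimensions [L T^-1]; h has dimensions [L].
With n = 1: √(g·h^1) has dimensions [L T^-1], matching the LHS ✓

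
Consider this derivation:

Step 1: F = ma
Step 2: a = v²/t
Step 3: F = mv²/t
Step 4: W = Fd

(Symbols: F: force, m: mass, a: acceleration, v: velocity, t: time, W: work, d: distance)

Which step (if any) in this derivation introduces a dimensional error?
Step 2

Step 1: F = ma → LHS [L M T^-2], RHS [L M T^-2] ✓
Step 2: a = v²/t → LHS [L T^-2], RHS [L^2 T^-3] ✗

The first dimensional inconsistency appears in step 2: a = v²/t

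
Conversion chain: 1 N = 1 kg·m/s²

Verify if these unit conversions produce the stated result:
The chain is correct (no errors).

Correct: Newton is defined as kg·m/s²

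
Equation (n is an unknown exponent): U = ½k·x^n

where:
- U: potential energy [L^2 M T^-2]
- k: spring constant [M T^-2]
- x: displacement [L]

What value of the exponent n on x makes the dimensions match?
n = 2

U has dimensions [L^2 M T^-2]; x has dimensions [L].
The rest of the RHS has dimensions [M T^-2], so x^n must supply [L^2].
With n = 2: ½k·x^2 has dimensions [L^2 M T^-2], matching the LHS ✓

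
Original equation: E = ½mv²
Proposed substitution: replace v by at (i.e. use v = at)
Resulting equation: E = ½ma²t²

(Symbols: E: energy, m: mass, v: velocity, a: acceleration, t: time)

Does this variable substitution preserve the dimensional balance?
Yes

[v] = [L T^-1] and [at] = [L T^-1]. These match, so the substitution replaces a quantity by one of the same dimensions and the result E = ½ma²t² has LHS [L^2 M T^-2] vs RHS [L^2 M T^-2] — still consistent.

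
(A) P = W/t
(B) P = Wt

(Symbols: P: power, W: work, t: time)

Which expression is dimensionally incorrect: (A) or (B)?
(B)

(A) P = W/t: LHS [L^2 M T^-3], RHS [L^2 M T^-3] ✓
(B) P = Wt: LHS [L^2 M T^-3], RHS [L^2 M T^-1] ✗

Expression (B) P = Wt is dimensionally incorrect.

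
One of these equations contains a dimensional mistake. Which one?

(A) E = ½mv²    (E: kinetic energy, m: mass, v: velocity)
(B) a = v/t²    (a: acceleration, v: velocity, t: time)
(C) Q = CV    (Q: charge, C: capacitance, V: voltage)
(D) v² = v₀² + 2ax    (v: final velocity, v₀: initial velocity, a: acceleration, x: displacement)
(B) a = v/t²

The equation (B) a = v/t² is dimensionally incorrect.

LHS (a): [L T^-2]
RHS (v/t²): [L T^-3] ✗

The dimensions do not match. The other three equations balance.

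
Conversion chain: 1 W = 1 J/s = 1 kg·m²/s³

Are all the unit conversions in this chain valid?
The chain is correct (no errors).

Correct: Watt is Joule per second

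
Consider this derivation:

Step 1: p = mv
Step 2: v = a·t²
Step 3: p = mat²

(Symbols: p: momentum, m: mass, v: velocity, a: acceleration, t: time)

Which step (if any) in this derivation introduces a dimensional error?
Step 2

Step 1: p = mv → LHS [L M T^-1], RHS [L M T^-1] ✓
Step 2: v = a·t² → LHS [L T^-1], RHS [L] ✗

The first dimensional inconsistency appears in step 2: v = a·t²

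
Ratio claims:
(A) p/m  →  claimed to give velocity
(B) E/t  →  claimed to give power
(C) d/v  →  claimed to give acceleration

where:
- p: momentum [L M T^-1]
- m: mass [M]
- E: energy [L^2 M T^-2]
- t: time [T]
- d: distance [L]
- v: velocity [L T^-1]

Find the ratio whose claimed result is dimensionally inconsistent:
(C) d/v does not give acceleration

(A) p/m: [L T^-1] = velocity [L T^-1] ✓
(B) E/t: [L^2 M T^-3] = power [L^2 M T^-3] ✓
(C) d/v: [T] ≠ acceleration [L T^-2] ✗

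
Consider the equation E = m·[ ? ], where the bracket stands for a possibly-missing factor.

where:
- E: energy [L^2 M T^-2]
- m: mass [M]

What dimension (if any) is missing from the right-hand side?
[L^2 T^-2] — velocity squared (e.g. v²)

E has dimensions [L^2 M T^-2]; m has dimensions [M].
The bracketed factor must supply [L^2 M T^-2] / [M] = [L^2 T^-2].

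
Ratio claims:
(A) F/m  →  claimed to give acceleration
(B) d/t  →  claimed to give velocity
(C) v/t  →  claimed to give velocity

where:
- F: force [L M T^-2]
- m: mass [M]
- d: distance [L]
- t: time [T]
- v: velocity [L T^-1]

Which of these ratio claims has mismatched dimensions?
(C) v/t does not give velocity

(A) F/m: [L T^-2] = acceleration [L T^-2] ✓
(B) d/t: [L T^-1] = velocity [L T^-1] ✓
(C) v/t: [L T^-2] ≠ velocity [L T^-1] ✗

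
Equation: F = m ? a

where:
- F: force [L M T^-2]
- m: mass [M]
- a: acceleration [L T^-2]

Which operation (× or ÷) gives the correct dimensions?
multiplication (×): F = m × a

F [L M T^-2]; m [M]; a [L T^-2].
m × a → [L M T^-2] ✓
m ÷ a → [L^-1 M T^2] ✗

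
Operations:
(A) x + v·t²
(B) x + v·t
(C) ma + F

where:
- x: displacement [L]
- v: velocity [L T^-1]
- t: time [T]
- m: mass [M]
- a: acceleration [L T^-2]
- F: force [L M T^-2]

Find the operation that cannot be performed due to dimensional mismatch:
(A) x + v·t²

(A) x + v·t²: x [L] and v·t² [L T] — different dimensions cannot be added/subtracted ✗
(B) x + v·t: x [L] and v·t [L] — same dimensions ✓
(C) ma + F: ma [L M T^-2] and F [L M T^-2] — same dimensions ✓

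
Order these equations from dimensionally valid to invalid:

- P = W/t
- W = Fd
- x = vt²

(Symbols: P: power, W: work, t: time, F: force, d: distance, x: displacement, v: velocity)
Dimensionally correct: P = W/t, W = Fd
Dimensionally incorrect: x = vt²
Ordered (correct first, then incorrect): P = W/t, W = Fd, x = vt²

- P = W/t: LHS [L^2 M T^-3], RHS [L^2 M T^-3] → correct ✓
- W = Fd: LHS [L^2 M T^-2], RHS [L^2 M T^-2] → correct ✓
- x = vt²: LHS [L], RHS [L T] → incorrect ✗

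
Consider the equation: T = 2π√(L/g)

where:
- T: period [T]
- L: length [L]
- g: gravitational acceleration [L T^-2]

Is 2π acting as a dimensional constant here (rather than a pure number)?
No

T has dimensions [T] and √(L/g) already has dimensions [T], so the equation balances without 2π contributing any dimensions. 2π is a pure (dimensionless) number; changing or removing it would not affect dimensional consistency.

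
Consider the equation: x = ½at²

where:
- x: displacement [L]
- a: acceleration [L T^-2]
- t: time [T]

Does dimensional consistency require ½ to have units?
No

x has dimensions [L] and at² already has dimensions [L], so the equation balances without ½ contributing any dimensions. ½ is a pure (dimensionless) number; changing or removing it would not affect dimensional consistency.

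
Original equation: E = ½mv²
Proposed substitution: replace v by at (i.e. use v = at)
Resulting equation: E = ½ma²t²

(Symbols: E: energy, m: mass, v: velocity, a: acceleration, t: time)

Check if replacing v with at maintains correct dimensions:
Yes

[v] = [L T^-1] and [at] = [L T^-1]. These match, so the substitution replaces a quantity by one of the same dimensions and the result E = ½ma²t² has LHS [L^2 M T^-2] vs RHS [L^2 M T^-2] — still consistent.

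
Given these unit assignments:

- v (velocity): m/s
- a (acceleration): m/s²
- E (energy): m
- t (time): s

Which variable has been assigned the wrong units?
E

The variable E (energy) should have units J, not m.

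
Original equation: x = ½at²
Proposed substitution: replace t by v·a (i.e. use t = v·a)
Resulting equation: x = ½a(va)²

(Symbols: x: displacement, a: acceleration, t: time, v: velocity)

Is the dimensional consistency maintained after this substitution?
No

[t] = [T] and [v·a] = [L^2 T^-3]. These differ, so the substitution replaces a quantity by one of different dimensions and the result x = ½a(va)² has LHS [L] vs RHS [L^5 T^-8] — inconsistent.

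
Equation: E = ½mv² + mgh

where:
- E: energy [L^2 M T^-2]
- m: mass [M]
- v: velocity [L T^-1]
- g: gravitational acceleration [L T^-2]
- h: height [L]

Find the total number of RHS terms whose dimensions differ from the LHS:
0

LHS E: [L^2 M T^-2]
- ½mv²: [L^2 M T^-2] ✓
- mgh: [L^2 M T^-2] ✓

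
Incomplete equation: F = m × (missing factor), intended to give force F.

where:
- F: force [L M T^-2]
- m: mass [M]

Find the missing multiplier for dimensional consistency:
a (acceleration), dimensions [L T^-2]

F has dimensions [L M T^-2] and m has dimensions [M].
The missing factor must have dimensions [L M T^-2] / [M] = [L T^-2], i.e. acceleration (a).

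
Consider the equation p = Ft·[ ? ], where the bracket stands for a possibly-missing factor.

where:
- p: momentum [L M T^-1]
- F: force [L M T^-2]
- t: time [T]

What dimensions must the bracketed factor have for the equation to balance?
Nothing is missing — the bracketed factor must be dimensionless.

p has dimensions [L M T^-1] and Ft already has dimensions [L M T^-1], so p = Ft is dimensionally complete.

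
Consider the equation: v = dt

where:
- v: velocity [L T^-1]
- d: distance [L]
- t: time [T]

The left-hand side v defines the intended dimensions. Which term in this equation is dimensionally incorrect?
The right-hand side term dt

v has dimensions [L T^-1], but dt has dimensions [L T], so the term dt is dimensionally wrong for v.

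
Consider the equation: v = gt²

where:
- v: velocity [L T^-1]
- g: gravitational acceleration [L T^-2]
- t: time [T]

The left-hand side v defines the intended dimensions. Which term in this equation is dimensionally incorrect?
The right-hand side term gt²

v has dimensions [L T^-1], but gt² has dimensions [L], so the term gt² is dimensionally wrong for v.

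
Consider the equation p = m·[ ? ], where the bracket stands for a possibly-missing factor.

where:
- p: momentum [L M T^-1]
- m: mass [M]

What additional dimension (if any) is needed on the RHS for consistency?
[L T^-1] — velocity (e.g. v)

p has dimensions [L M T^-1]; m has dimensions [M].
The bracketed factor must supply [L M T^-1] / [M] = [L T^-1].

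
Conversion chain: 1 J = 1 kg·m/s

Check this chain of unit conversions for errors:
The chain is incorrect (it contains an error).

Incorrect: Joule is kg·m²/s², not kg·m/s (that is momentum)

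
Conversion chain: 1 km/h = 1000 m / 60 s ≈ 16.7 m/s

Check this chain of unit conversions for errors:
The chain is incorrect (it contains an error).

Incorrect: 1 h = 3600 s, not 60 s (1 km/h ≈ 0.278 m/s)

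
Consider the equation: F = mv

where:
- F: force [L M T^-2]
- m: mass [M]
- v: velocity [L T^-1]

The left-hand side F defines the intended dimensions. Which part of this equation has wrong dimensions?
The right-hand side term mv

F has dimensions [L M T^-2], but mv has dimensions [L M T^-1], so the term mv is dimensionally wrong for F.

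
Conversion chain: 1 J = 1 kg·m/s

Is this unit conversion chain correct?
The chain is incorrect (it contains an error).

Incorrect: Joule is kg·m²/s², not kg·m/s (that is momentum)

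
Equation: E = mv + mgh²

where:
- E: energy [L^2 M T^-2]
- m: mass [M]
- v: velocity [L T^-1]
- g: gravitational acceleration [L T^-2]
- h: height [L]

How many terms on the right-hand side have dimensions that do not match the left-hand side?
2

LHS E: [L^2 M T^-2]
- mv: [L M T^-1] ✗
- mgh²: [L^3 M T^-2] ✗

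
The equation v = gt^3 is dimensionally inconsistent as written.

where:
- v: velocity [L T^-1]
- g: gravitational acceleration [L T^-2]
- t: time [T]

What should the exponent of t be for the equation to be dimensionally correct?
The exponent of t should be 1: v = gt

The LHS v has dimensions [L T^-1]; t has dimensions [T].
As written, the RHS gt^3 (exponent 3 on t) has dimensions [L T], which does not match.
With exponent 1, the RHS gt has dimensions [L T^-1], matching the LHS.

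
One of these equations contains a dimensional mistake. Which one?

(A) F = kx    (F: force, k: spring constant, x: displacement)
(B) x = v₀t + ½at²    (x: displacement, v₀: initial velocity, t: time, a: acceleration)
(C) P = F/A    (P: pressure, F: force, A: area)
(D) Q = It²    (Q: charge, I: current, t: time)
(D) Q = It²

The equation (D) Q = It² is dimensionally incorrect.

LHS (Q): [I T]
RHS (It²): [I T^2] ✗

The dimensions do not match. The other three equations balance.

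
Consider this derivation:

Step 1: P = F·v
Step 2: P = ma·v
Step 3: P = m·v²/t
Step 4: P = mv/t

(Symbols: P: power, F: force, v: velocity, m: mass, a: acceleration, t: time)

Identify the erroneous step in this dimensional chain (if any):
Step 4

Step 1: P = F·v → LHS [L^2 M T^-3], RHS [L^2 M T^-3] ✓
Step 2: P = ma·v → LHS [L^2 M T^-3], RHS [L^2 M T^-3] ✓
Step 3: P = m·v²/t → LHS [L^2 M T^-3], RHS [L^2 M T^-3] ✓
Step 4: P = mv/t → LHS [L^2 M T^-3], RHS [L M T^-2] ✗

The first dimensional inconsistency appears in step 4: P = mv/t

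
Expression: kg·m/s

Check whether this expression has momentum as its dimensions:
Yes

The expression kg·m/s has dimensions [L M T^-1], which is exactly momentum [L M T^-1].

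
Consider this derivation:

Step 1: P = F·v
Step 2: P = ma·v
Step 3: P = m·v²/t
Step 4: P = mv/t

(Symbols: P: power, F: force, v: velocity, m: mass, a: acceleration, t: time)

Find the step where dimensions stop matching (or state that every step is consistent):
Step 4

Step 1: P = F·v → LHS [L^2 M T^-3], RHS [L^2 M T^-3] ✓
Step 2: P = ma·v → LHS [L^2 M T^-3], RHS [L^2 M T^-3] ✓
Step 3: P = m·v²/t → LHS [L^2 M T^-3], RHS [L^2 M T^-3] ✓
Step 4: P = mv/t → LHS [L^2 M T^-3], RHS [L M T^-2] ✗

The first dimensional inconsistency appears in step 4: P = mv/t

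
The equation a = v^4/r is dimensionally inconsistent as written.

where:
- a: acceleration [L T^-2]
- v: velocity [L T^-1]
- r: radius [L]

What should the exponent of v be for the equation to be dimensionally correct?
The exponent of v should be 2: a = v^2/r

The LHS a has dimensions [L T^-2]; v has dimensions [L T^-1].
As written, the RHS v^4/r (exponent 4 on v) has dimensions [L^3 T^-4], which does not match.
With exponent 2, the RHS v^2/r has dimensions [L T^-2], matching the LHS.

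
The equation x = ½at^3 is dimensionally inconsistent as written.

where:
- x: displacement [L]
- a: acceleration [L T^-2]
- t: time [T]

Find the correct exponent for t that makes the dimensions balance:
The exponent of t should be 2: x = ½at^2

The LHS x has dimensions [L]; t has dimensions [T].
As written, the RHS ½at^3 (exponent 3 on t) has dimensions [L T], which does not match.
With exponent 2, the RHS ½at^2 has dimensions [L], matching the LHS.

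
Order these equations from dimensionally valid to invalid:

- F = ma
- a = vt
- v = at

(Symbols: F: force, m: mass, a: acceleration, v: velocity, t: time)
Dimensionally correct: F = ma, v = at
Dimensionally incorrect: a = vt
Ordered (correct first, then incorrect): F = ma, v = at, a = vt

- F = ma: LHS [L M T^-2], RHS [L M T^-2] → correct ✓
- a = vt: LHS [L T^-2], RHS [L] → incorrect ✗
- v = at: LHS [L T^-1], RHS [L T^-1] → correct ✓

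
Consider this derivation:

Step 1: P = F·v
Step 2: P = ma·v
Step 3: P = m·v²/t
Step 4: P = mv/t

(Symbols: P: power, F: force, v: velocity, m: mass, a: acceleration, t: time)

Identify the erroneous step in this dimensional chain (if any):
Step 4

Step 1: P = F·v → LHS [L^2 M T^-3], RHS [L^2 M T^-3] ✓
Step 2: P = ma·v → LHS [L^2 M T^-3], RHS [L^2 M T^-3] ✓
Step 3: P = m·v²/t → LHS [L^2 M T^-3], RHS [L^2 M T^-3] ✓
Step 4: P = mv/t → LHS [L^2 M T^-3], RHS [L M T^-2] ✗

The first dimensional inconsistency appears in step 4: P = mv/t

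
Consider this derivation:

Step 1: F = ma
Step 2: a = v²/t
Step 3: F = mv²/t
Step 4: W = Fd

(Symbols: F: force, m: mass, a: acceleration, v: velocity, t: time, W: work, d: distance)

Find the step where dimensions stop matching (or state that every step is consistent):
Step 2

Step 1: F = ma → LHS [L M T^-2], RHS [L M T^-2] ✓
Step 2: a = v²/t → LHS [L T^-2], RHS [L^2 T^-3] ✗

The first dimensional inconsistency appears in step 2: a = v²/t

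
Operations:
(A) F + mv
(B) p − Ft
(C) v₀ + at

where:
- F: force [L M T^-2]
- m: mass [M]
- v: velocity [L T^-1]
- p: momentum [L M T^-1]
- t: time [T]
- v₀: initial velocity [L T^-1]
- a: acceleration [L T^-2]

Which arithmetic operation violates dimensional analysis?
(A) F + mv

(A) F + mv: F [L M T^-2] and mv [L M T^-1] — different dimensions cannot be added/subtracted ✗
(B) p − Ft: p [L M T^-1] and Ft [L M T^-1] — same dimensions ✓
(C) v₀ + at: v₀ [L T^-1] and at [L T^-1] — same dimensions ✓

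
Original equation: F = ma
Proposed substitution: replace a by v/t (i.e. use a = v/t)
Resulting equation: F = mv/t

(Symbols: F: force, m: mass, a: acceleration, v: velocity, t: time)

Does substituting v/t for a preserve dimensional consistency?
Yes

[a] = [L T^-2] and [v/t] = [L T^-2]. These match, so the substitution replaces a quantity by one of the same dimensions and the result F = mv/t has LHS [L M T^-2] vs RHS [L M T^-2] — still consistent.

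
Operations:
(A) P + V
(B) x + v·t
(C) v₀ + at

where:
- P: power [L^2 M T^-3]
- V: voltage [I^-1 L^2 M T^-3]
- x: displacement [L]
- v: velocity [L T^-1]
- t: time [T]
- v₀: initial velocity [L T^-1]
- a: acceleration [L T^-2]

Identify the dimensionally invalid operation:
(A) P + V

(A) P + V: P [L^2 M T^-3] and V [I^-1 L^2 M T^-3] — different dimensions cannot be added/subtracted ✗
(B) x + v·t: x [L] and v·t [L] — same dimensions ✓
(C) v₀ + at: v₀ [L T^-1] and at [L T^-1] — same dimensions ✓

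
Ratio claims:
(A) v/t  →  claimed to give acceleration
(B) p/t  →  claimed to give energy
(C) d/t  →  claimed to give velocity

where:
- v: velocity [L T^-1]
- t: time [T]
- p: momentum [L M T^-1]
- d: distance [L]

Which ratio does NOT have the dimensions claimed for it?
(B) p/t does not give energy

(A) v/t: [L T^-2] = acceleration [L T^-2] ✓
(B) p/t: [L M T^-2] ≠ energy [L^2 M T^-2] ✗
(C) d/t: [L T^-1] = velocity [L T^-1] ✓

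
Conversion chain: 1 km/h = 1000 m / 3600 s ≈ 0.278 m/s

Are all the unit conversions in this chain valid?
The chain is correct (no errors).

Correct: 1 km = 1000 m, 1 h = 3600 s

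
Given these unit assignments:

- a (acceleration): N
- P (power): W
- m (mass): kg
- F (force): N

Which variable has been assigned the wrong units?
a

The variable a (acceleration) should have units m/s², not N.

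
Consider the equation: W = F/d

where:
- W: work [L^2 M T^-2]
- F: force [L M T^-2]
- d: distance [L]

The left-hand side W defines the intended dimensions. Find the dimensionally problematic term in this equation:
The right-hand side term F/d

W has dimensions [L^2 M T^-2], but F/d has dimensions [M T^-2], so the term F/d is dimensionally wrong for W.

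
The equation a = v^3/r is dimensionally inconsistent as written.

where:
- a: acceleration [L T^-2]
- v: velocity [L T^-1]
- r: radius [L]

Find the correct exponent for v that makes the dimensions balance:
The exponent of v should be 2: a = v^2/r

The LHS a has dimensions [L T^-2]; v has dimensions [L T^-1].
As written, the RHS v^3/r (exponent 3 on v) has dimensions [L^2 T^-3], which does not match.
With exponent 2, the RHS v^2/r has dimensions [L T^-2], matching the LHS.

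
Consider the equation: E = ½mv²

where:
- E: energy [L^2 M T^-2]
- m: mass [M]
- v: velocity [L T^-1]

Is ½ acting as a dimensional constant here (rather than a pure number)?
No

E has dimensions [L^2 M T^-2] and mv² already has dimensions [L^2 M T^-2], so the equation balances without ½ contributing any dimensions. ½ is a pure (dimensionless) number; changing or removing it would not affect dimensional consistency.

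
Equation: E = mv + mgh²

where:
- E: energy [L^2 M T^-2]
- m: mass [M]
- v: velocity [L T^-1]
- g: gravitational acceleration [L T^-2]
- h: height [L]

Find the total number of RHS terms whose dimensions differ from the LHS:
2

LHS E: [L^2 M T^-2]
- mv: [L M T^-1] ✗
- mgh²: [L^3 M T^-2] ✗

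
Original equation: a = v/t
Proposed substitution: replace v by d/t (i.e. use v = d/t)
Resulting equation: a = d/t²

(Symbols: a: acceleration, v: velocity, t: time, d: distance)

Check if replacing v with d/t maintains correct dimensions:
Yes

[v] = [L T^-1] and [d/t] = [L T^-1]. These match, so the substitution replaces a quantity by one of the same dimensions and the result a = d/t² has LHS [L T^-2] vs RHS [L T^-2] — still consistent.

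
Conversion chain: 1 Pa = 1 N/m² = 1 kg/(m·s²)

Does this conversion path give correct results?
The chain is correct (no errors).

Correct: Pascal is Newton per square meter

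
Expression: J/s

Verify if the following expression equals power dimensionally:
Yes

The expression J/s has dimensions [L^2 M T^-3], which is exactly power [L^2 M T^-3].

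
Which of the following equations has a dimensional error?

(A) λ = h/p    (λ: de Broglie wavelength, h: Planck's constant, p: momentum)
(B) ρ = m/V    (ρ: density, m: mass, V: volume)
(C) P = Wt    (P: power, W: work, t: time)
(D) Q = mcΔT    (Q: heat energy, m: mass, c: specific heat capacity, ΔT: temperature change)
(C) P = Wt

The equation (C) P = Wt is dimensionally incorrect.

LHS (P): [L^2 M T^-3]
RHS (Wt): [L^2 M T^-1] ✗

The dimensions do not match. The other three equations balance.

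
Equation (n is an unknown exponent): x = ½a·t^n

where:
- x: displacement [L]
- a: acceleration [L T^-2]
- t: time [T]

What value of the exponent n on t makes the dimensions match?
n = 2

x has dimensions [L]; t has dimensions [T].
The rest of the RHS has dimensions [L T^-2], so t^n must supply [T^2].
With n = 2: ½a·t^2 has dimensions [L], matching the LHS ✓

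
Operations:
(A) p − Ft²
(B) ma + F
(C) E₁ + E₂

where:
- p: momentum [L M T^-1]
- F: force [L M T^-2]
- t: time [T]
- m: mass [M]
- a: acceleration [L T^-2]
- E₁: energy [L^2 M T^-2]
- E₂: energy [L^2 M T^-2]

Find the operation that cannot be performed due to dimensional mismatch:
(A) p − Ft²

(A) p − Ft²: p [L M T^-1] and Ft² [L M] — different dimensions cannot be added/subtracted ✗
(B) ma + F: ma [L M T^-2] and F [L M T^-2] — same dimensions ✓
(C) E₁ + E₂: E₁ [L^2 M T^-2] and E₂ [L^2 M T^-2] — same dimensions ✓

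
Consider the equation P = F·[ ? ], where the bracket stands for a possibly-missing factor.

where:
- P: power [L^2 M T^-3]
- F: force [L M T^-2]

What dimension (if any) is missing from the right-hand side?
[L T^-1] — velocity (e.g. v)

P has dimensions [L^2 M T^-3]; F has dimensions [L M T^-2].
The bracketed factor must supply [L^2 M T^-3] / [L M T^-2] = [L T^-1].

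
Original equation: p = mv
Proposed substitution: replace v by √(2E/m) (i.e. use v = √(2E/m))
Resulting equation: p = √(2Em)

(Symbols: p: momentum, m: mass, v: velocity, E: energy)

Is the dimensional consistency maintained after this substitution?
Yes

[v] = [L T^-1] and [√(2E/m)] = [L T^-1]. These match, so the substitution replaces a quantity by one of the same dimensions and the result p = √(2Em) has LHS [L M T^-1] vs RHS [L M T^-1] — still consistent.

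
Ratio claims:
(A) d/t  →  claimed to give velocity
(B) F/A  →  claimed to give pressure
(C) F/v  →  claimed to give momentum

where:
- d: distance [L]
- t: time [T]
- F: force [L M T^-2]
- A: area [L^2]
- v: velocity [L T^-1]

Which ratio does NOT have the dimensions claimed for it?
(C) F/v does not give momentum

(A) d/t: [L T^-1] = velocity [L T^-1] ✓
(B) F/A: [L^-1 M T^-2] = pressure [L^-1 M T^-2] ✓
(C) F/v: [M T^-1] ≠ momentum [L M T^-1] ✗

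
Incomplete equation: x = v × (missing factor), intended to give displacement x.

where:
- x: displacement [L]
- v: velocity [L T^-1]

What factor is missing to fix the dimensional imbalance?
t (time), dimensions [T]

x has dimensions [L] and v has dimensions [L T^-1].
The missing factor must have dimensions [L] / [L T^-1] = [T], i.e. time (t).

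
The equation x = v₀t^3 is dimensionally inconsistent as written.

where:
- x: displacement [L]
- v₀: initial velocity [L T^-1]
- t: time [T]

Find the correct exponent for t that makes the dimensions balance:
The exponent of t should be 1: x = v₀t

The LHS x has dimensions [L]; t has dimensions [T].
As written, the RHS v₀t^3 (exponent 3 on t) has dimensions [L T^2], which does not match.
With exponent 1, the RHS v₀t has dimensions [L], matching the LHS.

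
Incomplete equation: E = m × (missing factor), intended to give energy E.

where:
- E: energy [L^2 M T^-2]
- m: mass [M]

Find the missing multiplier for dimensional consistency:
v² (velocity squared), dimensions [L^2 T^-2]

E has dimensions [L^2 M T^-2] and m has dimensions [M].
The missing factor must have dimensions [L^2 M T^-2] / [M] = [L^2 T^-2], i.e. velocity squared (v²).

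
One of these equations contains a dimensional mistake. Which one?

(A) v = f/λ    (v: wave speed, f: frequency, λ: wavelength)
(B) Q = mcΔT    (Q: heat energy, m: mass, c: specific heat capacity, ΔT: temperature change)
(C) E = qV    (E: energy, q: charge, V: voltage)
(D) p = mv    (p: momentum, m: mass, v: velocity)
(A) v = f/λ

The equation (A) v = f/λ is dimensionally incorrect.

LHS (v): [L T^-1]
RHS (f/λ): [L^-1 T^-1] ✗

The dimensions do not match. The other three equations balance.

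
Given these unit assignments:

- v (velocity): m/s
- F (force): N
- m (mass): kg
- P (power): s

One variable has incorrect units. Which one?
P

The variable P (power) should have units W, not s.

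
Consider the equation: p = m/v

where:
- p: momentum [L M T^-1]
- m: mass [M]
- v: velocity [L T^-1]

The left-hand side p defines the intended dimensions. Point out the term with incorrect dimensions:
The right-hand side term m/v

p has dimensions [L M T^-1], but m/v has dimensions [L^-1 M T], so the term m/v is dimensionally wrong for p.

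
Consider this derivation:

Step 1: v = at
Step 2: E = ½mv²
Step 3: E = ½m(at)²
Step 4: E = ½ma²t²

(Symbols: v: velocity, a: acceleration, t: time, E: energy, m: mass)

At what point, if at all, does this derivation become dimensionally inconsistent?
No step introduces an error — all steps are dimensionally consistent.

Step 1: v = at → LHS [L T^-1], RHS [L T^-1] ✓
Step 2: E = ½mv² → LHS [L^2 M T^-2], RHS [L^2 M T^-2] ✓
Step 3: E = ½m(at)² → LHS [L^2 M T^-2], RHS [L^2 M T^-2] ✓
Step 4: E = ½ma²t² → LHS [L^2 M T^-2], RHS [L^2 M T^-2] ✓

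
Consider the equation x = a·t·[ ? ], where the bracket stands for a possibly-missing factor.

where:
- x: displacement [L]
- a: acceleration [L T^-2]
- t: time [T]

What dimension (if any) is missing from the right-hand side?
[T] — time (e.g. t)

x has dimensions [L]; a·t has dimensions [L T^-1].
The bracketed factor must supply [L] / [L T^-1] = [T].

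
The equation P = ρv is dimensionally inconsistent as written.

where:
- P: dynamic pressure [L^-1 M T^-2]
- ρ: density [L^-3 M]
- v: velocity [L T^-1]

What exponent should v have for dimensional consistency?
The exponent of v should be 2: P = ρv^2

The LHS P has dimensions [L^-1 M T^-2]; v has dimensions [L T^-1].
As written, the RHS ρv (exponent 1 on v) has dimensions [L^-2 M T^-1], which does not match.
With exponent 2, the RHS ρv^2 has dimensions [L^-1 M T^-2], matching the LHS.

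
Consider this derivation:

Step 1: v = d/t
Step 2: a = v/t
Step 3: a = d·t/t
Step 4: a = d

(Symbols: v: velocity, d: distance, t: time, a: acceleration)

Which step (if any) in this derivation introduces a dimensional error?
Step 3

Step 1: v = d/t → LHS [L T^-1], RHS [L T^-1] ✓
Step 2: a = v/t → LHS [L T^-2], RHS [L T^-2] ✓
Step 3: a = d·t/t → LHS [L T^-2], RHS [L] ✗

The first dimensional inconsistency appears in step 3: a = d·t/t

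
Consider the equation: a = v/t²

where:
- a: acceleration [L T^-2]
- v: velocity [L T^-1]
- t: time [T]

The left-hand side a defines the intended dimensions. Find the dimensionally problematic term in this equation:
The right-hand side term v/t²

a has dimensions [L T^-2], but v/t² has dimensions [L T^-3], so the term v/t² is dimensionally wrong for a.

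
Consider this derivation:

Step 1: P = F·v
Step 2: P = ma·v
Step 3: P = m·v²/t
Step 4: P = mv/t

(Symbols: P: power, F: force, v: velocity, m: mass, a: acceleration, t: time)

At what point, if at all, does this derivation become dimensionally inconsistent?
Step 4

Step 1: P = F·v → LHS [L^2 M T^-3], RHS [L^2 M T^-3] ✓
Step 2: P = ma·v → LHS [L^2 M T^-3], RHS [L^2 M T^-3] ✓
Step 3: P = m·v²/t → LHS [L^2 M T^-3], RHS [L^2 M T^-3] ✓
Step 4: P = mv/t → LHS [L^2 M T^-3], RHS [L M T^-2] ✗

The first dimensional inconsistency appears in step 4: P = mv/t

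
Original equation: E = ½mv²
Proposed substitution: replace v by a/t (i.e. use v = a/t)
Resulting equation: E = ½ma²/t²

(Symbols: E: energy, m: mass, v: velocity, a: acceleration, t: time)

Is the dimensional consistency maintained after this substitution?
No

[v] = [L T^-1] and [a/t] = [L T^-3]. These differ, so the substitution replaces a quantity by one of different dimensions and the result E = ½ma²/t² has LHS [L^2 M T^-2] vs RHS [L^2 M T^-6] — inconsistent.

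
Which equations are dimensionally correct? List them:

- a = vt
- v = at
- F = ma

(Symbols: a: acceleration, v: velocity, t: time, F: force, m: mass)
Dimensionally correct: v = at, F = ma
Dimensionally incorrect: a = vt
Ordered (correct first, then incorrect): v = at, F = ma, a = vt

- a = vt: LHS [L T^-2], RHS [L] → incorrect ✗
- v = at: LHS [L T^-1], RHS [L T^-1] → correct ✓
- F = ma: LHS [L M T^-2], RHS [L M T^-2] → correct ✓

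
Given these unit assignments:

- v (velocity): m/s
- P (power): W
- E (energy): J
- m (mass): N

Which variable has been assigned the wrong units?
m

The variable m (mass) should have units kg, not N.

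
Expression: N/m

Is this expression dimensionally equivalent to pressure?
No

The expression N/m has dimensions [M T^-2], but pressure has dimensions [L^-1 M T^-2].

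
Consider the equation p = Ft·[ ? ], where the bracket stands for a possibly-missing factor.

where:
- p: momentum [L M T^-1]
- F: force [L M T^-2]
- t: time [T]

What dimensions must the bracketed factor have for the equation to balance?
Nothing is missing — the bracketed factor must be dimensionless.

p has dimensions [L M T^-1] and Ft already has dimensions [L M T^-1], so p = Ft is dimensionally complete.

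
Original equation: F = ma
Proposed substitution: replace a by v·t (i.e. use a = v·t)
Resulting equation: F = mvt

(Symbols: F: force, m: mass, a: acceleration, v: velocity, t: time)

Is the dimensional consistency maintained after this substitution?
No

[a] = [L T^-2] and [v·t] = [L]. These differ, so the substitution replaces a quantity by one of different dimensions and the result F = mvt has LHS [L M T^-2] vs RHS [L M] — inconsistent.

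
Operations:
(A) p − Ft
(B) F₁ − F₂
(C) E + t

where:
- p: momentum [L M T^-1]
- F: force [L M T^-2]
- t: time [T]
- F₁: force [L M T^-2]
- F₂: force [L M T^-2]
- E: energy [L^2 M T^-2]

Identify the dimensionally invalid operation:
(C) E + t

(A) p − Ft: p [L M T^-1] and Ft [L M T^-1] — same dimensions ✓
(B) F₁ − F₂: F₁ [L M T^-2] and F₂ [L M T^-2] — same dimensions ✓
(C) E + t: E [L^2 M T^-2] and t [T] — different dimensions cannot be added/subtracted ✗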